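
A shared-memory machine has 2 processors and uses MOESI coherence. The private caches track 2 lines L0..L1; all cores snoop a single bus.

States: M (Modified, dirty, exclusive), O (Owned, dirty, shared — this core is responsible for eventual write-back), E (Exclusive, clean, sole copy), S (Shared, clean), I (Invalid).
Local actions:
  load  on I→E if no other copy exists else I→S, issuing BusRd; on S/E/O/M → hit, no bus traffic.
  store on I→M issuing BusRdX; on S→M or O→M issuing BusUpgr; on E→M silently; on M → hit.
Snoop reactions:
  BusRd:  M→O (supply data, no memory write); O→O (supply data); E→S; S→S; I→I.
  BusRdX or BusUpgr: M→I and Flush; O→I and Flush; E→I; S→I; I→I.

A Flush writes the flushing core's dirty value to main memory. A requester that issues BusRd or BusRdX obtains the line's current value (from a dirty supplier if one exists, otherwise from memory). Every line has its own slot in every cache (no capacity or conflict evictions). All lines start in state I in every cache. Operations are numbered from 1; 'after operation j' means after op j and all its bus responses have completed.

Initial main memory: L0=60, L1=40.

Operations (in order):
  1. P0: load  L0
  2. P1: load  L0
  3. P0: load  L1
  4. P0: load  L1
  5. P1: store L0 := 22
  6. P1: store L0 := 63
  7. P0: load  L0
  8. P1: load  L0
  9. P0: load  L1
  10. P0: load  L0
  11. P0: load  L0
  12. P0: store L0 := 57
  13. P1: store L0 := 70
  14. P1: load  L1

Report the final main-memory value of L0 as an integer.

  op1 P0: load  L0 → E/I on L0; bus BusRd; mem=60
  op2 P1: load  L0 → S/S on L0; bus BusRd; mem=60
  op3 P0: load  L1 → E/I on L1; bus BusRd; mem=40
  op4 P0: load  L1 → E/I on L1; bus (none); mem=40
  op5 P1: store L0 := 22 → I/M on L0; bus BusUpgr; mem=60
  op6 P1: store L0 := 63 → I/M on L0; bus (none); mem=60
  op7 P0: load  L0 → S/O on L0; bus BusRd; mem=60
  op8 P1: load  L0 → S/O on L0; bus (none); mem=60
  op9 P0: load  L1 → E/I on L1; bus (none); mem=40
  op10 P0: load  L0 → S/O on L0; bus (none); mem=60
  op11 P0: load  L0 → S/O on L0; bus (none); mem=60
  op12 P0: store L0 := 57 → M/I on L0; bus BusUpgr Flush; mem=63
  op13 P1: store L0 := 70 → I/M on L0; bus BusRdX Flush; mem=57
  op14 P1: load  L1 → S/S on L1; bus BusRd; mem=40

memory[L0] = 57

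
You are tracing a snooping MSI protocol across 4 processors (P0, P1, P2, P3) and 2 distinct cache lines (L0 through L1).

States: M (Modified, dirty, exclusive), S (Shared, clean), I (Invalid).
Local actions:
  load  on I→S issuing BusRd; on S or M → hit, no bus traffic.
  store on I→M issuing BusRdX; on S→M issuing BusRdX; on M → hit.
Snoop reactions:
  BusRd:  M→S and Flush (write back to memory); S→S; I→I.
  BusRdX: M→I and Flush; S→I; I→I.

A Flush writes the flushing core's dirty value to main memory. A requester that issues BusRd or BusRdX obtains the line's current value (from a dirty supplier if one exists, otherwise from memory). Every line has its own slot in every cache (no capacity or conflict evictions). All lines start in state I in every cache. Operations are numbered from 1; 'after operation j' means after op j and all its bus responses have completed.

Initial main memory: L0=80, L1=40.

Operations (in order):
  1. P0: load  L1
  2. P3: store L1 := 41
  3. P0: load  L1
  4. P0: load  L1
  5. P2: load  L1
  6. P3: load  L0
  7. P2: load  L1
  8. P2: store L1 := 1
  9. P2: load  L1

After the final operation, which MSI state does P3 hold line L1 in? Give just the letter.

[1] P0: load  L1 | P0:S(40), P1:I, P2:I, P3:I | bus: BusRd
[2] P3: store L1 := 41 | P0:I, P1:I, P2:I, P3:M(41) | bus: BusRdX
[3] P0: load  L1 | P0:S(41), P1:I, P2:I, P3:S(41) | bus: BusRd,Flush
[4] P0: load  L1 | P0:S(41), P1:I, P2:I, P3:S(41) | bus: none
[5] P2: load  L1 | P0:S(41), P1:I, P2:S(41), P3:S(41) | bus: BusRd
[6] P3: load  L0 | P0:I, P1:I, P2:I, P3:S(80) | bus: BusRd
[7] P2: load  L1 | P0:S(41), P1:I, P2:S(41), P3:S(41) | bus: none
[8] P2: store L1 := 1 | P0:I, P1:I, P2:M(1), P3:I | bus: BusRdX
[9] P2: load  L1 | P0:I, P1:I, P2:M(1), P3:I | bus: none

state = I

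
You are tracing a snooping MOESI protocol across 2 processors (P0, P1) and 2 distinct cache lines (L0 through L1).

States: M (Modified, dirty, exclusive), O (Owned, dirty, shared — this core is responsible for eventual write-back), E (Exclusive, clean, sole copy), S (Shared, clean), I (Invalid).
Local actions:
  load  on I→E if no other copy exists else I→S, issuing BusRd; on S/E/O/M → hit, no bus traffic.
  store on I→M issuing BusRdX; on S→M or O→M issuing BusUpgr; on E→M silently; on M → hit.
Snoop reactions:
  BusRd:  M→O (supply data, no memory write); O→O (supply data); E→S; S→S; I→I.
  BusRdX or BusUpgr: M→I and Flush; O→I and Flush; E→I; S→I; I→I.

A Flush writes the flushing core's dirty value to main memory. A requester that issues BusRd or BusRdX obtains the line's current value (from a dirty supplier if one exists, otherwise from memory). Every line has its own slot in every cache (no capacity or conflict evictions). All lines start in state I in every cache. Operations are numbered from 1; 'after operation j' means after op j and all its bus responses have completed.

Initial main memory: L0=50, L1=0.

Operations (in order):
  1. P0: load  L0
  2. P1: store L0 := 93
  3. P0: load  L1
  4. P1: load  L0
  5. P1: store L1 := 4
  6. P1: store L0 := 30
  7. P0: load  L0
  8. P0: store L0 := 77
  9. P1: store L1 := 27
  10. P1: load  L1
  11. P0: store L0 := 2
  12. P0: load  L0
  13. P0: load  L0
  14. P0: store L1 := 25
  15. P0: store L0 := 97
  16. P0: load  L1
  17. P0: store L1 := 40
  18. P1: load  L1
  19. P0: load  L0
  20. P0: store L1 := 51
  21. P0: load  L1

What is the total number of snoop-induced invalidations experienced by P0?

invalidations = 2

[1] P0: load  L0 | P0:E(50), P1:I | bus: BusRd
[2] P1: store L0 := 93 | P0:I, P1:M(93) | bus: BusRdX
[3] P0: load  L1 | P0:E(0), P1:I | bus: BusRd
[4] P1: load  L0 | P0:I, P1:M(93) | bus: none
[5] P1: store L1 := 4 | P0:I, P1:M(4) | bus: BusRdX
[6] P1: store L0 := 30 | P0:I, P1:M(30) | bus: none
[7] P0: load  L0 | P0:S(30), P1:O(30) | bus: BusRd
[8] P0: store L0 := 77 | P0:M(77), P1:I | bus: BusUpgr,Flush
[9] P1: store L1 := 27 | P0:I, P1:M(27) | bus: none
[10] P1: load  L1 | P0:I, P1:M(27) | bus: none
[11] P0: store L0 := 2 | P0:M(2), P1:I | bus: none
[12] P0: load  L0 | P0:M(2), P1:I | bus: none
[13] P0: load  L0 | P0:M(2), P1:I | bus: none
[14] P0: store L1 := 25 | P0:M(25), P1:I | bus: BusRdX,Flush
[15] P0: store L0 := 97 | P0:M(97), P1:I | bus: none
[16] P0: load  L1 | P0:M(25), P1:I | bus: none
[17] P0: store L1 := 40 | P0:M(40), P1:I | bus: none
[18] P1: load  L1 | P0:O(40), P1:S(40) | bus: BusRd
[19] P0: load  L0 | P0:M(97), P1:I | bus: none
[20] P0: store L1 := 51 | P0:M(51), P1:I | bus: BusUpgr
[21] P0: load  L1 | P0:M(51), P1:I | bus: none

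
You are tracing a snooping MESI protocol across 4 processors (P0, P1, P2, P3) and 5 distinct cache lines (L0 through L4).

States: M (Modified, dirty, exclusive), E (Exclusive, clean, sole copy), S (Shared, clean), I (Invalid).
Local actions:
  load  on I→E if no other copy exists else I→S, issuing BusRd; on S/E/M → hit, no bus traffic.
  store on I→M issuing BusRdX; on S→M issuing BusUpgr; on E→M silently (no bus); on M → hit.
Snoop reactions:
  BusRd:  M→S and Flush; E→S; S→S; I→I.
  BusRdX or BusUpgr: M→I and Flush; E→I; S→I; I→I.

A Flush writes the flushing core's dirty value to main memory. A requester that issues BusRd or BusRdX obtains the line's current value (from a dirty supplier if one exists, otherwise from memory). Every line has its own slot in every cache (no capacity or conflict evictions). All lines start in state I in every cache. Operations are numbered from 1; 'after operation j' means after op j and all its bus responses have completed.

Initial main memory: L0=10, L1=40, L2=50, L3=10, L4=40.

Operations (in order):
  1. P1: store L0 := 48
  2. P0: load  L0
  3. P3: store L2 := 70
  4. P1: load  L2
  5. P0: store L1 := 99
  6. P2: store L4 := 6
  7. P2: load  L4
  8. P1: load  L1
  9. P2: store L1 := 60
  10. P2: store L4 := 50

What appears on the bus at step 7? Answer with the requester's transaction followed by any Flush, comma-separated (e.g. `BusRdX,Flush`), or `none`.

step 1: P1: store L0 := 48  ⟶  IMII  (L0)  txn=BusRdX  M[L0]=10
step 2: P0: load  L0  ⟶  SSII  (L0)  txn=BusRd+Flush  M[L0]=48
step 3: P3: store L2 := 70  ⟶  IIIM  (L2)  txn=BusRdX  M[L2]=50
step 4: P1: load  L2  ⟶  ISIS  (L2)  txn=BusRd+Flush  M[L2]=70
step 5: P0: store L1 := 99  ⟶  MIII  (L1)  txn=BusRdX  M[L1]=40
step 6: P2: store L4 := 6  ⟶  IIMI  (L4)  txn=BusRdX  M[L4]=40
step 7: P2: load  L4  ⟶  IIMI  (L4)  txn=∅  M[L4]=40
step 8: P1: load  L1  ⟶  SSII  (L1)  txn=BusRd+Flush  M[L1]=99
step 9: P2: store L1 := 60  ⟶  IIMI  (L1)  txn=BusRdX  M[L1]=99
step 10: P2: store L4 := 50  ⟶  IIMI  (L4)  txn=∅  M[L4]=40

bus = none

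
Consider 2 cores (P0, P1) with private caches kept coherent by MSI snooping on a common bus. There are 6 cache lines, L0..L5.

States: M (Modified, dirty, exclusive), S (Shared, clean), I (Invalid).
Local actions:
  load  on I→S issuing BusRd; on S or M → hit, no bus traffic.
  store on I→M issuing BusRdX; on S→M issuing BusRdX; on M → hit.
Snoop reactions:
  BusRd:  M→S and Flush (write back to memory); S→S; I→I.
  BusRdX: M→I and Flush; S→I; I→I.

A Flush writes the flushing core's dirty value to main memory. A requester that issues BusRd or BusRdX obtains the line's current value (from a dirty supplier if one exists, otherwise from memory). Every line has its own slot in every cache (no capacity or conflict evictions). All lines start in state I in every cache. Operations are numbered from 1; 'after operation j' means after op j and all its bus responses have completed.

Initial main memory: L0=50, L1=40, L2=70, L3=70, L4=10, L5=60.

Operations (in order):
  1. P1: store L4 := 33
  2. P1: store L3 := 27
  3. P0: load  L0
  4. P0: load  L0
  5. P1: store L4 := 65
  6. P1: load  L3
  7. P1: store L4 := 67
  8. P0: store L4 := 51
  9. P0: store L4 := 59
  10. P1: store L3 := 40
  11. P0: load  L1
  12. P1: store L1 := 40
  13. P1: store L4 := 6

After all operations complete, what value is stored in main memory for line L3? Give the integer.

1. P1: store L4 := 33  bus=[BusRdX]  L4: P0=I P1=M  mem[L4]=10
2. P1: store L3 := 27  bus=[BusRdX]  L3: P0=I P1=M  mem[L3]=70
3. P0: load  L0  bus=[BusRd]  L0: P0=S P1=I  mem[L0]=50
4. P0: load  L0  bus=[-]  L0: P0=S P1=I  mem[L0]=50
5. P1: store L4 := 65  bus=[-]  L4: P0=I P1=M  mem[L4]=10
6. P1: load  L3  bus=[-]  L3: P0=I P1=M  mem[L3]=70
7. P1: store L4 := 67  bus=[-]  L4: P0=I P1=M  mem[L4]=10
8. P0: store L4 := 51  bus=[BusRdX,Flush]  L4: P0=M P1=I  mem[L4]=67
9. P0: store L4 := 59  bus=[-]  L4: P0=M P1=I  mem[L4]=67
10. P1: store L3 := 40  bus=[-]  L3: P0=I P1=M  mem[L3]=70
11. P0: load  L1  bus=[BusRd]  L1: P0=S P1=I  mem[L1]=40
12. P1: store L1 := 40  bus=[BusRdX]  L1: P0=I P1=M  mem[L1]=40
13. P1: store L4 := 6  bus=[BusRdX,Flush]  L4: P0=I P1=M  mem[L4]=59

memory[L3] = 70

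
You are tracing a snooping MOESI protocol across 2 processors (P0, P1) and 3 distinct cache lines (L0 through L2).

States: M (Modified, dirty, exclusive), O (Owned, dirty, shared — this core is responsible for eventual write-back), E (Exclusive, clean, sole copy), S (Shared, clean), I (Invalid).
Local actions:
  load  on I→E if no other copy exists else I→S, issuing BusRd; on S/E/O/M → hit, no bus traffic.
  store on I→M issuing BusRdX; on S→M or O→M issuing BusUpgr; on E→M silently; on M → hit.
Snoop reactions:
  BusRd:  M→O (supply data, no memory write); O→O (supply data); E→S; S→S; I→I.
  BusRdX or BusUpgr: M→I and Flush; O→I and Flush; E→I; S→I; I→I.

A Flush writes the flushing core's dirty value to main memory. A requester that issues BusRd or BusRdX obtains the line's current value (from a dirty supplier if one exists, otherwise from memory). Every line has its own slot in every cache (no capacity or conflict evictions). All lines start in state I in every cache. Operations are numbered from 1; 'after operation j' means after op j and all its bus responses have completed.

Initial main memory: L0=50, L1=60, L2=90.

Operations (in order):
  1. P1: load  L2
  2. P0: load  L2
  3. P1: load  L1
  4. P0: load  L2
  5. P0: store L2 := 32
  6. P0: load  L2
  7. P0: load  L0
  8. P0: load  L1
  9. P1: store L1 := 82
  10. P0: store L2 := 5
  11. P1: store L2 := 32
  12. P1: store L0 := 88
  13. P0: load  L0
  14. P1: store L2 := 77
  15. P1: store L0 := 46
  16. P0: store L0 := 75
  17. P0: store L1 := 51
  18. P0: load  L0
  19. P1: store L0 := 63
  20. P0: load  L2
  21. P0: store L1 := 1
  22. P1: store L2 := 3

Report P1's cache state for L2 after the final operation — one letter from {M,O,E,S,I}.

[1] P1: load  L2 | P0:I, P1:E(90) | bus: BusRd
[2] P0: load  L2 | P0:S(90), P1:S(90) | bus: BusRd
[3] P1: load  L1 | P0:I, P1:E(60) | bus: BusRd
[4] P0: load  L2 | P0:S(90), P1:S(90) | bus: none
[5] P0: store L2 := 32 | P0:M(32), P1:I | bus: BusUpgr
[6] P0: load  L2 | P0:M(32), P1:I | bus: none
[7] P0: load  L0 | P0:E(50), P1:I | bus: BusRd
[8] P0: load  L1 | P0:S(60), P1:S(60) | bus: BusRd
[9] P1: store L1 := 82 | P0:I, P1:M(82) | bus: BusUpgr
[10] P0: store L2 := 5 | P0:M(5), P1:I | bus: none
[11] P1: store L2 := 32 | P0:I, P1:M(32) | bus: BusRdX,Flush
[12] P1: store L0 := 88 | P0:I, P1:M(88) | bus: BusRdX
[13] P0: load  L0 | P0:S(88), P1:O(88) | bus: BusRd
[14] P1: store L2 := 77 | P0:I, P1:M(77) | bus: none
[15] P1: store L0 := 46 | P0:I, P1:M(46) | bus: BusUpgr
[16] P0: store L0 := 75 | P0:M(75), P1:I | bus: BusRdX,Flush
[17] P0: store L1 := 51 | P0:M(51), P1:I | bus: BusRdX,Flush
[18] P0: load  L0 | P0:M(75), P1:I | bus: none
[19] P1: store L0 := 63 | P0:I, P1:M(63) | bus: BusRdX,Flush
[20] P0: load  L2 | P0:S(77), P1:O(77) | bus: BusRd
[21] P0: store L1 := 1 | P0:M(1), P1:I | bus: none
[22] P1: store L2 := 3 | P0:I, P1:M(3) | bus: BusUpgr

state = M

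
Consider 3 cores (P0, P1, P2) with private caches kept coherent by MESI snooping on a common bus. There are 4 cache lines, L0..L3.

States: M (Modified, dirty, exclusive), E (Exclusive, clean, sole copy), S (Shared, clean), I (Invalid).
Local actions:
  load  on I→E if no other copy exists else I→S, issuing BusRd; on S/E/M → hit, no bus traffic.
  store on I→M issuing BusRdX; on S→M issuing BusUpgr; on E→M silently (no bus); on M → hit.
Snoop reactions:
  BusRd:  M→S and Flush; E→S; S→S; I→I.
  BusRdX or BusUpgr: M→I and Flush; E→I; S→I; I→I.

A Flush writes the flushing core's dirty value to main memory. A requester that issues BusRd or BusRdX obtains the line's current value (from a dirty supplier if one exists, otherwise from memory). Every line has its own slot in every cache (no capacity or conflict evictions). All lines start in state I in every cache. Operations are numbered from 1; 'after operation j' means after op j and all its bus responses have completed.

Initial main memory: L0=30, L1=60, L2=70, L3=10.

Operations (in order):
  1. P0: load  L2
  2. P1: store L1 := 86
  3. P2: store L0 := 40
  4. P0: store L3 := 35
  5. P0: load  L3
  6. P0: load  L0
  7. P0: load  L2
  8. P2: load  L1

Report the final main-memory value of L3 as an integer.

memory[L3] = 10

1. P0: load  L2  bus=[BusRd]  L2: P0=E P1=I P2=I  mem[L2]=70
2. P1: store L1 := 86  bus=[BusRdX]  L1: P0=I P1=M P2=I  mem[L1]=60
3. P2: store L0 := 40  bus=[BusRdX]  L0: P0=I P1=I P2=M  mem[L0]=30
4. P0: store L3 := 35  bus=[BusRdX]  L3: P0=M P1=I P2=I  mem[L3]=10
5. P0: load  L3  bus=[-]  L3: P0=M P1=I P2=I  mem[L3]=10
6. P0: load  L0  bus=[BusRd,Flush]  L0: P0=S P1=I P2=S  mem[L0]=40
7. P0: load  L2  bus=[-]  L2: P0=E P1=I P2=I  mem[L2]=70
8. P2: load  L1  bus=[BusRd,Flush]  L1: P0=I P1=S P2=S  mem[L1]=86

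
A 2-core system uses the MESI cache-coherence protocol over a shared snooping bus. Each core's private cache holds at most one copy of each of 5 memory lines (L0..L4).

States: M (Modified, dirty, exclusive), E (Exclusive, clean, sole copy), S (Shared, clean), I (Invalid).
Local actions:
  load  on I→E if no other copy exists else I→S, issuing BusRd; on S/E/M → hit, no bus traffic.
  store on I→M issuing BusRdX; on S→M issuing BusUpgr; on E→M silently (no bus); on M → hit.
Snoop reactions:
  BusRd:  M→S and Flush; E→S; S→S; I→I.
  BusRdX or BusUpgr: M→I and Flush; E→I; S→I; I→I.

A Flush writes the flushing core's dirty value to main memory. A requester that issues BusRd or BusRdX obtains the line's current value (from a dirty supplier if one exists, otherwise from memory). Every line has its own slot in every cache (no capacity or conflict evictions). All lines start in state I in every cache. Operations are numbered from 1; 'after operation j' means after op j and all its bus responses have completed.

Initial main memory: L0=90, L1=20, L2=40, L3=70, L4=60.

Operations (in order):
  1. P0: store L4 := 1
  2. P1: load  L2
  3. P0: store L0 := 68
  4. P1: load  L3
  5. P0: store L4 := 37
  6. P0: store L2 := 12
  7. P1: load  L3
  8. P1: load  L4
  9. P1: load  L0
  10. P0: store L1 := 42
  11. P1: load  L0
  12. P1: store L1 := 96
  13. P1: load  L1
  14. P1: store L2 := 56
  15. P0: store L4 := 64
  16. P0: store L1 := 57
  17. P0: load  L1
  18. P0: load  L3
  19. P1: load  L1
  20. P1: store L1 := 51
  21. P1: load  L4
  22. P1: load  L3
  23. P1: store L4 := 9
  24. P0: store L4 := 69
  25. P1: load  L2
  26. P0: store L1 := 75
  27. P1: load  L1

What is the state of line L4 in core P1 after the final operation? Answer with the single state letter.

state = I

step 1: P0: store L4 := 1  ⟶  MI  (L4)  txn=BusRdX  M[L4]=60
step 2: P1: load  L2  ⟶  IE  (L2)  txn=BusRd  M[L2]=40
step 3: P0: store L0 := 68  ⟶  MI  (L0)  txn=BusRdX  M[L0]=90
step 4: P1: load  L3  ⟶  IE  (L3)  txn=BusRd  M[L3]=70
step 5: P0: store L4 := 37  ⟶  MI  (L4)  txn=∅  M[L4]=60
step 6: P0: store L2 := 12  ⟶  MI  (L2)  txn=BusRdX  M[L2]=40
step 7: P1: load  L3  ⟶  IE  (L3)  txn=∅  M[L3]=70
step 8: P1: load  L4  ⟶  SS  (L4)  txn=BusRd+Flush  M[L4]=37
step 9: P1: load  L0  ⟶  SS  (L0)  txn=BusRd+Flush  M[L0]=68
step 10: P0: store L1 := 42  ⟶  MI  (L1)  txn=BusRdX  M[L1]=20
step 11: P1: load  L0  ⟶  SS  (L0)  txn=∅  M[L0]=68
step 12: P1: store L1 := 96  ⟶  IM  (L1)  txn=BusRdX+Flush  M[L1]=42
step 13: P1: load  L1  ⟶  IM  (L1)  txn=∅  M[L1]=42
step 14: P1: store L2 := 56  ⟶  IM  (L2)  txn=BusRdX+Flush  M[L2]=12
step 15: P0: store L4 := 64  ⟶  MI  (L4)  txn=BusUpgr  M[L4]=37
step 16: P0: store L1 := 57  ⟶  MI  (L1)  txn=BusRdX+Flush  M[L1]=96
step 17: P0: load  L1  ⟶  MI  (L1)  txn=∅  M[L1]=96
step 18: P0: load  L3  ⟶  SS  (L3)  txn=BusRd  M[L3]=70
step 19: P1: load  L1  ⟶  SS  (L1)  txn=BusRd+Flush  M[L1]=57
step 20: P1: store L1 := 51  ⟶  IM  (L1)  txn=BusUpgr  M[L1]=57
step 21: P1: load  L4  ⟶  SS  (L4)  txn=BusRd+Flush  M[L4]=64
step 22: P1: load  L3  ⟶  SS  (L3)  txn=∅  M[L3]=70
step 23: P1: store L4 := 9  ⟶  IM  (L4)  txn=BusUpgr  M[L4]=64
step 24: P0: store L4 := 69  ⟶  MI  (L4)  txn=BusRdX+Flush  M[L4]=9
step 25: P1: load  L2  ⟶  IM  (L2)  txn=∅  M[L2]=12
step 26: P0: store L1 := 75  ⟶  MI  (L1)  txn=BusRdX+Flush  M[L1]=51
step 27: P1: load  L1  ⟶  SS  (L1)  txn=BusRd+Flush  M[L1]=75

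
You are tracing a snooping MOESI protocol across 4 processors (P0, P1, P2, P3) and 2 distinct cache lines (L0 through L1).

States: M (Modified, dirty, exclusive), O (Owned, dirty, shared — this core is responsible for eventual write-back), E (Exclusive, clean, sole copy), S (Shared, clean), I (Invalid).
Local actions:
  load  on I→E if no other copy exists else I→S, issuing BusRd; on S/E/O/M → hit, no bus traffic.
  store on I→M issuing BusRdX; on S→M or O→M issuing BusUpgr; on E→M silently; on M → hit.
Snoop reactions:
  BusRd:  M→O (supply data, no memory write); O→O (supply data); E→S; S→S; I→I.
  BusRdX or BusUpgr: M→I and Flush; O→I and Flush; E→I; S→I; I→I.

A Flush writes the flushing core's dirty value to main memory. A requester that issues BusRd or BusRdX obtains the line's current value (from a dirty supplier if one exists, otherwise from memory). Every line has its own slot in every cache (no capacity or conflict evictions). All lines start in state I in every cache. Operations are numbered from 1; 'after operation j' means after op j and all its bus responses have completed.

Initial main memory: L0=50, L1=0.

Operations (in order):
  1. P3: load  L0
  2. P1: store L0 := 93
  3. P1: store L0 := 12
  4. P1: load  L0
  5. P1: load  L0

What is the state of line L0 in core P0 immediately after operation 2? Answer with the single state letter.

1. P3: load  L0  bus=[BusRd]  L0: P0=I P1=I P2=I P3=E  mem[L0]=50
2. P1: store L0 := 93  bus=[BusRdX]  L0: P0=I P1=M P2=I P3=I  mem[L0]=50
3. P1: store L0 := 12  bus=[-]  L0: P0=I P1=M P2=I P3=I  mem[L0]=50
4. P1: load  L0  bus=[-]  L0: P0=I P1=M P2=I P3=I  mem[L0]=50
5. P1: load  L0  bus=[-]  L0: P0=I P1=M P2=I P3=I  mem[L0]=50

state = I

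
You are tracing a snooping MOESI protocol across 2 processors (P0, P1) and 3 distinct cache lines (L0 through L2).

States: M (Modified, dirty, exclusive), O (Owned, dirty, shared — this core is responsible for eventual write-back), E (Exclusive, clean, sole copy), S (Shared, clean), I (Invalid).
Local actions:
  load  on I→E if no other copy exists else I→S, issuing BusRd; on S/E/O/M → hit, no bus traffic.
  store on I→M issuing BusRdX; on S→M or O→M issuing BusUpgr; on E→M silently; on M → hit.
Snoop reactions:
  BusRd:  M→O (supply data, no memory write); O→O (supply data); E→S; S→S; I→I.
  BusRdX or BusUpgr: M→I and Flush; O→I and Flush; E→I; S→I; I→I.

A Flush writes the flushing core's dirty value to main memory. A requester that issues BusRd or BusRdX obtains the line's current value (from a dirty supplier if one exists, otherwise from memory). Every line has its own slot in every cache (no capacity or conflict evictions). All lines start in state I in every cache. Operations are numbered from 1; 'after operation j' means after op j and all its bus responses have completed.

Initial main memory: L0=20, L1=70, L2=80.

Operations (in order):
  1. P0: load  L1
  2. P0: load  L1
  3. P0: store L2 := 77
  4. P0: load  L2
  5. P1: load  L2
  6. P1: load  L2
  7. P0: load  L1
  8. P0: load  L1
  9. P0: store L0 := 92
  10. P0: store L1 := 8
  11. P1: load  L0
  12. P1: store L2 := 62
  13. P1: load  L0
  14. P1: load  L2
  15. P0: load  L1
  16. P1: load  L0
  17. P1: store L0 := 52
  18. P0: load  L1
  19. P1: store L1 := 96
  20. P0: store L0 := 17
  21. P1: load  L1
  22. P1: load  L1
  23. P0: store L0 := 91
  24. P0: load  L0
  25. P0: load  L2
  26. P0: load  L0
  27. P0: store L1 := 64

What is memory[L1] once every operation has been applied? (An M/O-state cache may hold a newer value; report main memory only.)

step 1: P0: load  L1  ⟶  EI  (L1)  txn=BusRd  M[L1]=70
step 2: P0: load  L1  ⟶  EI  (L1)  txn=∅  M[L1]=70
step 3: P0: store L2 := 77  ⟶  MI  (L2)  txn=BusRdX  M[L2]=80
step 4: P0: load  L2  ⟶  MI  (L2)  txn=∅  M[L2]=80
step 5: P1: load  L2  ⟶  OS  (L2)  txn=BusRd  M[L2]=80
step 6: P1: load  L2  ⟶  OS  (L2)  txn=∅  M[L2]=80
step 7: P0: load  L1  ⟶  EI  (L1)  txn=∅  M[L1]=70
step 8: P0: load  L1  ⟶  EI  (L1)  txn=∅  M[L1]=70
step 9: P0: store L0 := 92  ⟶  MI  (L0)  txn=BusRdX  M[L0]=20
step 10: P0: store L1 := 8  ⟶  MI  (L1)  txn=∅  M[L1]=70
step 11: P1: load  L0  ⟶  OS  (L0)  txn=BusRd  M[L0]=20
step 12: P1: store L2 := 62  ⟶  IM  (L2)  txn=BusUpgr+Flush  M[L2]=77
step 13: P1: load  L0  ⟶  OS  (L0)  txn=∅  M[L0]=20
step 14: P1: load  L2  ⟶  IM  (L2)  txn=∅  M[L2]=77
step 15: P0: load  L1  ⟶  MI  (L1)  txn=∅  M[L1]=70
step 16: P1: load  L0  ⟶  OS  (L0)  txn=∅  M[L0]=20
step 17: P1: store L0 := 52  ⟶  IM  (L0)  txn=BusUpgr+Flush  M[L0]=92
step 18: P0: load  L1  ⟶  MI  (L1)  txn=∅  M[L1]=70
step 19: P1: store L1 := 96  ⟶  IM  (L1)  txn=BusRdX+Flush  M[L1]=8
step 20: P0: store L0 := 17  ⟶  MI  (L0)  txn=BusRdX+Flush  M[L0]=52
step 21: P1: load  L1  ⟶  IM  (L1)  txn=∅  M[L1]=8
step 22: P1: load  L1  ⟶  IM  (L1)  txn=∅  M[L1]=8
step 23: P0: store L0 := 91  ⟶  MI  (L0)  txn=∅  M[L0]=52
step 24: P0: load  L0  ⟶  MI  (L0)  txn=∅  M[L0]=52
step 25: P0: load  L2  ⟶  SO  (L2)  txn=BusRd  M[L2]=77
step 26: P0: load  L0  ⟶  MI  (L0)  txn=∅  M[L0]=52
step 27: P0: store L1 := 64  ⟶  MI  (L1)  txn=BusRdX+Flush  M[L1]=96

memory[L1] = 96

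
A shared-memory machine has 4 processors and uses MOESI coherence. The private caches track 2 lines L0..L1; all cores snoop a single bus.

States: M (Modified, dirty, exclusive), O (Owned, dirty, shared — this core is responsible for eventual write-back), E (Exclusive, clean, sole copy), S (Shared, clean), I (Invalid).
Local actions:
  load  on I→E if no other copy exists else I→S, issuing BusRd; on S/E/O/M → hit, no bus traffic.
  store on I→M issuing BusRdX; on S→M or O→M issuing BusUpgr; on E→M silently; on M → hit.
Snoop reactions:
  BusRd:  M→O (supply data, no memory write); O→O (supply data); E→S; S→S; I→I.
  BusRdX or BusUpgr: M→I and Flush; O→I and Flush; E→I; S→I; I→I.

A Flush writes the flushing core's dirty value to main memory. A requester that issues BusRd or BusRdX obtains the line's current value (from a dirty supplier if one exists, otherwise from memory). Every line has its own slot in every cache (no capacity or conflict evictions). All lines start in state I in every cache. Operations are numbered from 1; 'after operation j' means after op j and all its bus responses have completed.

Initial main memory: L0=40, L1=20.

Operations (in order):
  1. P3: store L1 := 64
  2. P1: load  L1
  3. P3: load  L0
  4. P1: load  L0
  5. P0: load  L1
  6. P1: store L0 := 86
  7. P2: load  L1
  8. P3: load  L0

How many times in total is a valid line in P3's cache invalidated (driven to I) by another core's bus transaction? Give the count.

step 1: P3: store L1 := 64  ⟶  IIIM  (L1)  txn=BusRdX  M[L1]=20
step 2: P1: load  L1  ⟶  ISIO  (L1)  txn=BusRd  M[L1]=20
step 3: P3: load  L0  ⟶  IIIE  (L0)  txn=BusRd  M[L0]=40
step 4: P1: load  L0  ⟶  ISIS  (L0)  txn=BusRd  M[L0]=40
step 5: P0: load  L1  ⟶  SSIO  (L1)  txn=BusRd  M[L1]=20
step 6: P1: store L0 := 86  ⟶  IMII  (L0)  txn=BusUpgr  M[L0]=40
step 7: P2: load  L1  ⟶  SSSO  (L1)  txn=BusRd  M[L1]=20
step 8: P3: load  L0  ⟶  IOIS  (L0)  txn=BusRd  M[L0]=40

invalidations = 1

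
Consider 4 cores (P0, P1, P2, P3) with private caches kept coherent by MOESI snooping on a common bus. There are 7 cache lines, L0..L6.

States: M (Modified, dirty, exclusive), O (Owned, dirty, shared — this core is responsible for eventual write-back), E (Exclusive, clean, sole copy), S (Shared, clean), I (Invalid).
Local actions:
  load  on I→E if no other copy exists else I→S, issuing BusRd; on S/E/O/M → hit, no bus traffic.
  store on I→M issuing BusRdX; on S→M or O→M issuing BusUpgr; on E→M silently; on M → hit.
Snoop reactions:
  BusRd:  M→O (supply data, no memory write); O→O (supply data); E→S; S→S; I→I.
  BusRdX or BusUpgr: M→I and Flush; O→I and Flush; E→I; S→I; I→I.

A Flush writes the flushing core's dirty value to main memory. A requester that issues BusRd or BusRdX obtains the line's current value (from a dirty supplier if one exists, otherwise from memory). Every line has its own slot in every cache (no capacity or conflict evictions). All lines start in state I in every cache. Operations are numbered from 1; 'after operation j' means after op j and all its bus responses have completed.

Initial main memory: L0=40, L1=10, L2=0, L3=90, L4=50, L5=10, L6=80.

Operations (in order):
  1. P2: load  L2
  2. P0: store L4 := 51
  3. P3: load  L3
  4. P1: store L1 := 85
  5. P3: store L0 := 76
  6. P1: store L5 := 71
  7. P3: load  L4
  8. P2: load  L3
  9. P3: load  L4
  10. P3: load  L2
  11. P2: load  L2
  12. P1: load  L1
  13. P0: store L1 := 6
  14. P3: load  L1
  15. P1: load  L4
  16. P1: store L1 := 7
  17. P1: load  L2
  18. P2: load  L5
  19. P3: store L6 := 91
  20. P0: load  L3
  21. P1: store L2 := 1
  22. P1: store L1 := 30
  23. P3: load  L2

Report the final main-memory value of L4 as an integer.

memory[L4] = 50

1. P2: load  L2  bus=[BusRd]  L2: P0=I P1=I P2=E P3=I  mem[L2]=0
2. P0: store L4 := 51  bus=[BusRdX]  L4: P0=M P1=I P2=I P3=I  mem[L4]=50
3. P3: load  L3  bus=[BusRd]  L3: P0=I P1=I P2=I P3=E  mem[L3]=90
4. P1: store L1 := 85  bus=[BusRdX]  L1: P0=I P1=M P2=I P3=I  mem[L1]=10
5. P3: store L0 := 76  bus=[BusRdX]  L0: P0=I P1=I P2=I P3=M  mem[L0]=40
6. P1: store L5 := 71  bus=[BusRdX]  L5: P0=I P1=M P2=I P3=I  mem[L5]=10
7. P3: load  L4  bus=[BusRd]  L4: P0=O P1=I P2=I P3=S  mem[L4]=50
8. P2: load  L3  bus=[BusRd]  L3: P0=I P1=I P2=S P3=S  mem[L3]=90
9. P3: load  L4  bus=[-]  L4: P0=O P1=I P2=I P3=S  mem[L4]=50
10. P3: load  L2  bus=[BusRd]  L2: P0=I P1=I P2=S P3=S  mem[L2]=0
11. P2: load  L2  bus=[-]  L2: P0=I P1=I P2=S P3=S  mem[L2]=0
12. P1: load  L1  bus=[-]  L1: P0=I P1=M P2=I P3=I  mem[L1]=10
13. P0: store L1 := 6  bus=[BusRdX,Flush]  L1: P0=M P1=I P2=I P3=I  mem[L1]=85
14. P3: load  L1  bus=[BusRd]  L1: P0=O P1=I P2=I P3=S  mem[L1]=85
15. P1: load  L4  bus=[BusRd]  L4: P0=O P1=S P2=I P3=S  mem[L4]=50
16. P1: store L1 := 7  bus=[BusRdX,Flush]  L1: P0=I P1=M P2=I P3=I  mem[L1]=6
17. P1: load  L2  bus=[BusRd]  L2: P0=I P1=S P2=S P3=S  mem[L2]=0
18. P2: load  L5  bus=[BusRd]  L5: P0=I P1=O P2=S P3=I  mem[L5]=10
19. P3: store L6 := 91  bus=[BusRdX]  L6: P0=I P1=I P2=I P3=M  mem[L6]=80
20. P0: load  L3  bus=[BusRd]  L3: P0=S P1=I P2=S P3=S  mem[L3]=90
21. P1: store L2 := 1  bus=[BusUpgr]  L2: P0=I P1=M P2=I P3=I  mem[L2]=0
22. P1: store L1 := 30  bus=[-]  L1: P0=I P1=M P2=I P3=I  mem[L1]=6
23. P3: load  L2  bus=[BusRd]  L2: P0=I P1=O P2=I P3=S  mem[L2]=0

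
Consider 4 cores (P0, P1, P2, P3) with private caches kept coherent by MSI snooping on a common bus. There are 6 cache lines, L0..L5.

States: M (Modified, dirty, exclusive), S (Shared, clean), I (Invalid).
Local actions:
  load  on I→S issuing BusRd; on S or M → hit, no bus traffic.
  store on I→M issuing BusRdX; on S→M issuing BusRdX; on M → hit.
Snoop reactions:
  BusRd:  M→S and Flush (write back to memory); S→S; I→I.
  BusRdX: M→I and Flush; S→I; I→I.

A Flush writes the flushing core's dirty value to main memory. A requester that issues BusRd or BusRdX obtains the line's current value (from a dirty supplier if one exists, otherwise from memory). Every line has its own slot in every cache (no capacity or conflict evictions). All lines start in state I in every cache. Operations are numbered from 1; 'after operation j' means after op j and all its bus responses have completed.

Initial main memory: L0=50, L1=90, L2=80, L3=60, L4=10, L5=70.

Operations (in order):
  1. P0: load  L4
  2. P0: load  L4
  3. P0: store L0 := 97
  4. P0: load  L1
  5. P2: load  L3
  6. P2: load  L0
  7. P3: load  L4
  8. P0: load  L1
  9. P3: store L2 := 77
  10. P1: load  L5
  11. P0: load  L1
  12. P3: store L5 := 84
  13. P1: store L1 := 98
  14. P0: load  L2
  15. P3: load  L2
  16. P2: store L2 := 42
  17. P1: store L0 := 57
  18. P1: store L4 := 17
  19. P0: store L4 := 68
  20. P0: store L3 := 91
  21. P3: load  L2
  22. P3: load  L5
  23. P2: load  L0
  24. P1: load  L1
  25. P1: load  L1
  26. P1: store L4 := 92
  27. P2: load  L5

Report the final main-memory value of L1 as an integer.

memory[L1] = 90

1. P0: load  L4  bus=[BusRd]  L4: P0=S P1=I P2=I P3=I  mem[L4]=10
2. P0: load  L4  bus=[-]  L4: P0=S P1=I P2=I P3=I  mem[L4]=10
3. P0: store L0 := 97  bus=[BusRdX]  L0: P0=M P1=I P2=I P3=I  mem[L0]=50
4. P0: load  L1  bus=[BusRd]  L1: P0=S P1=I P2=I P3=I  mem[L1]=90
5. P2: load  L3  bus=[BusRd]  L3: P0=I P1=I P2=S P3=I  mem[L3]=60
6. P2: load  L0  bus=[BusRd,Flush]  L0: P0=S P1=I P2=S P3=I  mem[L0]=97
7. P3: load  L4  bus=[BusRd]  L4: P0=S P1=I P2=I P3=S  mem[L4]=10
8. P0: load  L1  bus=[-]  L1: P0=S P1=I P2=I P3=I  mem[L1]=90
9. P3: store L2 := 77  bus=[BusRdX]  L2: P0=I P1=I P2=I P3=M  mem[L2]=80
10. P1: load  L5  bus=[BusRd]  L5: P0=I P1=S P2=I P3=I  mem[L5]=70
11. P0: load  L1  bus=[-]  L1: P0=S P1=I P2=I P3=I  mem[L1]=90
12. P3: store L5 := 84  bus=[BusRdX]  L5: P0=I P1=I P2=I P3=M  mem[L5]=70
13. P1: store L1 := 98  bus=[BusRdX]  L1: P0=I P1=M P2=I P3=I  mem[L1]=90
14. P0: load  L2  bus=[BusRd,Flush]  L2: P0=S P1=I P2=I P3=S  mem[L2]=77
15. P3: load  L2  bus=[-]  L2: P0=S P1=I P2=I P3=S  mem[L2]=77
16. P2: store L2 := 42  bus=[BusRdX]  L2: P0=I P1=I P2=M P3=I  mem[L2]=77
17. P1: store L0 := 57  bus=[BusRdX]  L0: P0=I P1=M P2=I P3=I  mem[L0]=97
18. P1: store L4 := 17  bus=[BusRdX]  L4: P0=I P1=M P2=I P3=I  mem[L4]=10
19. P0: store L4 := 68  bus=[BusRdX,Flush]  L4: P0=M P1=I P2=I P3=I  mem[L4]=17
20. P0: store L3 := 91  bus=[BusRdX]  L3: P0=M P1=I P2=I P3=I  mem[L3]=60
21. P3: load  L2  bus=[BusRd,Flush]  L2: P0=I P1=I P2=S P3=S  mem[L2]=42
22. P3: load  L5  bus=[-]  L5: P0=I P1=I P2=I P3=M  mem[L5]=70
23. P2: load  L0  bus=[BusRd,Flush]  L0: P0=I P1=S P2=S P3=I  mem[L0]=57
24. P1: load  L1  bus=[-]  L1: P0=I P1=M P2=I P3=I  mem[L1]=90
25. P1: load  L1  bus=[-]  L1: P0=I P1=M P2=I P3=I  mem[L1]=90
26. P1: store L4 := 92  bus=[BusRdX,Flush]  L4: P0=I P1=M P2=I P3=I  mem[L4]=68
27. P2: load  L5  bus=[BusRd,Flush]  L5: P0=I P1=I P2=S P3=S  mem[L5]=84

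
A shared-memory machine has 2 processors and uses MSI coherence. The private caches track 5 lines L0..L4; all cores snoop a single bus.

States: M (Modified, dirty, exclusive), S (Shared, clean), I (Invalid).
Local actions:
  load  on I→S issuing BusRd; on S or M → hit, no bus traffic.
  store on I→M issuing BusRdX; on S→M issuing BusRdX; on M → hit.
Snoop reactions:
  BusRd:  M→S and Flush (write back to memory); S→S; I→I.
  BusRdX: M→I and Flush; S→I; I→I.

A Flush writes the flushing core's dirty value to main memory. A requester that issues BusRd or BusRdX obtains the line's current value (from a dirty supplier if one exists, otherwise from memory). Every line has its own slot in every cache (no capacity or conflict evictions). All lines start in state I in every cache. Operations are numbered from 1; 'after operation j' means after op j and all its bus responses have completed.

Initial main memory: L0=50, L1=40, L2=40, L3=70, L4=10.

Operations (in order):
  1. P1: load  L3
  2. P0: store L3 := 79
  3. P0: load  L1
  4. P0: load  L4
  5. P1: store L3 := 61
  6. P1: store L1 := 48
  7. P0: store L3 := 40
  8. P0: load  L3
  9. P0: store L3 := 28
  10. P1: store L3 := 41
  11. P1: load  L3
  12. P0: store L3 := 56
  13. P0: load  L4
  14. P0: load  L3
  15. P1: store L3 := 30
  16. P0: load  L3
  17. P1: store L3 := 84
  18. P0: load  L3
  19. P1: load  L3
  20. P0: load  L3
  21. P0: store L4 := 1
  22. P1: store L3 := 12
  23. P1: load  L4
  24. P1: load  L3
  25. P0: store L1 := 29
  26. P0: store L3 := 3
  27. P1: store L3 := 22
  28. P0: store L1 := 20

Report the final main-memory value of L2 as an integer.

  op1 P1: load  L3 → I/S on L3; bus BusRd; mem=70
  op2 P0: store L3 := 79 → M/I on L3; bus BusRdX; mem=70
  op3 P0: load  L1 → S/I on L1; bus BusRd; mem=40
  op4 P0: load  L4 → S/I on L4; bus BusRd; mem=10
  op5 P1: store L3 := 61 → I/M on L3; bus BusRdX Flush; mem=79
  op6 P1: store L1 := 48 → I/M on L1; bus BusRdX; mem=40
  op7 P0: store L3 := 40 → M/I on L3; bus BusRdX Flush; mem=61
  op8 P0: load  L3 → M/I on L3; bus (none); mem=61
  op9 P0: store L3 := 28 → M/I on L3; bus (none); mem=61
  op10 P1: store L3 := 41 → I/M on L3; bus BusRdX Flush; mem=28
  op11 P1: load  L3 → I/M on L3; bus (none); mem=28
  op12 P0: store L3 := 56 → M/I on L3; bus BusRdX Flush; mem=41
  op13 P0: load  L4 → S/I on L4; bus (none); mem=10
  op14 P0: load  L3 → M/I on L3; bus (none); mem=41
  op15 P1: store L3 := 30 → I/M on L3; bus BusRdX Flush; mem=56
  op16 P0: load  L3 → S/S on L3; bus BusRd Flush; mem=30
  op17 P1: store L3 := 84 → I/M on L3; bus BusRdX; mem=30
  op18 P0: load  L3 → S/S on L3; bus BusRd Flush; mem=84
  op19 P1: load  L3 → S/S on L3; bus (none); mem=84
  op20 P0: load  L3 → S/S on L3; bus (none); mem=84
  op21 P0: store L4 := 1 → M/I on L4; bus BusRdX; mem=10
  op22 P1: store L3 := 12 → I/M on L3; bus BusRdX; mem=84
  op23 P1: load  L4 → S/S on L4; bus BusRd Flush; mem=1
  op24 P1: load  L3 → I/M on L3; bus (none); mem=84
  op25 P0: store L1 := 29 → M/I on L1; bus BusRdX Flush; mem=48
  op26 P0: store L3 := 3 → M/I on L3; bus BusRdX Flush; mem=12
  op27 P1: store L3 := 22 → I/M on L3; bus BusRdX Flush; mem=3
  op28 P0: store L1 := 20 → M/I on L1; bus (none); mem=48

memory[L2] = 40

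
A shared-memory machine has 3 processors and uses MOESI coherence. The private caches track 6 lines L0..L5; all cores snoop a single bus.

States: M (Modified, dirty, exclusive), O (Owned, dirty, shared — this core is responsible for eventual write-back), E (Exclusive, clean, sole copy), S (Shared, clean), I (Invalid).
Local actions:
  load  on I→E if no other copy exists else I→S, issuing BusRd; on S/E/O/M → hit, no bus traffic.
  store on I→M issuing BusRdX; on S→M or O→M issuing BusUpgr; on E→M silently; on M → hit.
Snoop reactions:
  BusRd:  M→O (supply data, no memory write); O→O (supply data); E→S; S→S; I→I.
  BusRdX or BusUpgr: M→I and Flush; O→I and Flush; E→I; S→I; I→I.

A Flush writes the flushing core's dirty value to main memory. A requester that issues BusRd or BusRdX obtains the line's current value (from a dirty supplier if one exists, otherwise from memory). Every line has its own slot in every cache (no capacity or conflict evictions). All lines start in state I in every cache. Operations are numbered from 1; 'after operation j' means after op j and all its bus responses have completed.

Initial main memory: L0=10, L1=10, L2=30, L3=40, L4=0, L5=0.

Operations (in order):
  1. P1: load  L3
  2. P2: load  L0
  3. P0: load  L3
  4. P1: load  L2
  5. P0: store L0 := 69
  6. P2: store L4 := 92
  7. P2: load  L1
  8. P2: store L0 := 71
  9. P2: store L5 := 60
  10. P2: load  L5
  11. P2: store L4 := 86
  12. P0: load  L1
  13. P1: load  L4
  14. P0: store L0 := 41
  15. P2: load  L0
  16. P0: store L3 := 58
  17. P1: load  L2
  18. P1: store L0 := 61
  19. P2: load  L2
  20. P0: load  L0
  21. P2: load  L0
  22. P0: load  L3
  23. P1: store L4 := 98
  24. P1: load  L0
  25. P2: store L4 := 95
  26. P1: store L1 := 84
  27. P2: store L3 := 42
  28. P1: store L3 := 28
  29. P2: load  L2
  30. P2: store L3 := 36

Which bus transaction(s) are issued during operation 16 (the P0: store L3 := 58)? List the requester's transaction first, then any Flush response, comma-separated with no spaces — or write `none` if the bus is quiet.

1. P1: load  L3  bus=[BusRd]  L3: P0=I P1=E P2=I  mem[L3]=40
2. P2: load  L0  bus=[BusRd]  L0: P0=I P1=I P2=E  mem[L0]=10
3. P0: load  L3  bus=[BusRd]  L3: P0=S P1=S P2=I  mem[L3]=40
4. P1: load  L2  bus=[BusRd]  L2: P0=I P1=E P2=I  mem[L2]=30
5. P0: store L0 := 69  bus=[BusRdX]  L0: P0=M P1=I P2=I  mem[L0]=10
6. P2: store L4 := 92  bus=[BusRdX]  L4: P0=I P1=I P2=M  mem[L4]=0
7. P2: load  L1  bus=[BusRd]  L1: P0=I P1=I P2=E  mem[L1]=10
8. P2: store L0 := 71  bus=[BusRdX,Flush]  L0: P0=I P1=I P2=M  mem[L0]=69
9. P2: store L5 := 60  bus=[BusRdX]  L5: P0=I P1=I P2=M  mem[L5]=0
10. P2: load  L5  bus=[-]  L5: P0=I P1=I P2=M  mem[L5]=0
11. P2: store L4 := 86  bus=[-]  L4: P0=I P1=I P2=M  mem[L4]=0
12. P0: load  L1  bus=[BusRd]  L1: P0=S P1=I P2=S  mem[L1]=10
13. P1: load  L4  bus=[BusRd]  L4: P0=I P1=S P2=O  mem[L4]=0
14. P0: store L0 := 41  bus=[BusRdX,Flush]  L0: P0=M P1=I P2=I  mem[L0]=71
15. P2: load  L0  bus=[BusRd]  L0: P0=O P1=I P2=S  mem[L0]=71
16. P0: store L3 := 58  bus=[BusUpgr]  L3: P0=M P1=I P2=I  mem[L3]=40
17. P1: load  L2  bus=[-]  L2: P0=I P1=E P2=I  mem[L2]=30
18. P1: store L0 := 61  bus=[BusRdX,Flush]  L0: P0=I P1=M P2=I  mem[L0]=41
19. P2: load  L2  bus=[BusRd]  L2: P0=I P1=S P2=S  mem[L2]=30
20. P0: load  L0  bus=[BusRd]  L0: P0=S P1=O P2=I  mem[L0]=41
21. P2: load  L0  bus=[BusRd]  L0: P0=S P1=O P2=S  mem[L0]=41
22. P0: load  L3  bus=[-]  L3: P0=M P1=I P2=I  mem[L3]=40
23. P1: store L4 := 98  bus=[BusUpgr,Flush]  L4: P0=I P1=M P2=I  mem[L4]=86
24. P1: load  L0  bus=[-]  L0: P0=S P1=O P2=S  mem[L0]=41
25. P2: store L4 := 95  bus=[BusRdX,Flush]  L4: P0=I P1=I P2=M  mem[L4]=98
26. P1: store L1 := 84  bus=[BusRdX]  L1: P0=I P1=M P2=I  mem[L1]=10
27. P2: store L3 := 42  bus=[BusRdX,Flush]  L3: P0=I P1=I P2=M  mem[L3]=58
28. P1: store L3 := 28  bus=[BusRdX,Flush]  L3: P0=I P1=M P2=I  mem[L3]=42
29. P2: load  L2  bus=[-]  L2: P0=I P1=S P2=S  mem[L2]=30
30. P2: store L3 := 36  bus=[BusRdX,Flush]  L3: P0=I P1=I P2=M  mem[L3]=28

bus = BusUpgr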